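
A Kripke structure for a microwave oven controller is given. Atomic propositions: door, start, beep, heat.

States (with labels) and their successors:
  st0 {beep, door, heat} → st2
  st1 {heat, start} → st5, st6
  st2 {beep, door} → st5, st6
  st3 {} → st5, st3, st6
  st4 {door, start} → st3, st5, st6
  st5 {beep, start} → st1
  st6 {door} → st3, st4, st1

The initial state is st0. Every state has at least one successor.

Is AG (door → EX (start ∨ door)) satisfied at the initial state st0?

States satisfying door → EX (start ∨ door): {st0, st1, st2, st3, st4, st5, st6}.
States satisfying AG (door → EX (start ∨ door)): {st0, st1, st2, st3, st4, st5, st6}.
Every state reachable from st0 satisfies door → EX (start ∨ door).
st0 ∈ Sat(AG (door → EX (start ∨ door))).

Holds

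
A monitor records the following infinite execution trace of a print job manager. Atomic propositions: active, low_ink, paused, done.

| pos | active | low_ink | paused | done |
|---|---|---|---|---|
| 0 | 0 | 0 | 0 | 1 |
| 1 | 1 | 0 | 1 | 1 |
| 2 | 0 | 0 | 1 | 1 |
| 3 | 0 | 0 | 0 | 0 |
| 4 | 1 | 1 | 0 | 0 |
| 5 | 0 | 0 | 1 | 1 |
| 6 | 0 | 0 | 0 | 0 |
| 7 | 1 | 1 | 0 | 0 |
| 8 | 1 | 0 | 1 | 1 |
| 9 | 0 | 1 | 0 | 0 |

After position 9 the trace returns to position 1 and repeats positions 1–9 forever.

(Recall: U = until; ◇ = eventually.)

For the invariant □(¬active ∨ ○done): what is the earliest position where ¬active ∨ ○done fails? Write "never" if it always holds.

8

Check ¬active ∨ ○done at each position in order: 0 ✓, 1 ✓, 2 ✓, 3 ✓, 4 ✓, 5 ✓, 6 ✓, 7 ✓.
At position 8 the labels are {active, done, paused} and the next position 9 has {low_ink}, so ¬active ∨ ○done is false there. This is the first violation.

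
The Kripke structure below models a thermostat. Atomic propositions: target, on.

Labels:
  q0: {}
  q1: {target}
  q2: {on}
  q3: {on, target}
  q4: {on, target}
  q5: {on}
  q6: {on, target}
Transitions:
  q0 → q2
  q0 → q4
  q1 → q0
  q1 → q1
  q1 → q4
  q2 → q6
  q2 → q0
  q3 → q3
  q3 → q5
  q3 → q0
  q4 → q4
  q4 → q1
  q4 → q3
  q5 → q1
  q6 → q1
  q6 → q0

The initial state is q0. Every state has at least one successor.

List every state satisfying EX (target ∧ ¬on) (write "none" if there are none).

States satisfying target ∧ ¬on: {q1}.
States satisfying EX (target ∧ ¬on): {q1, q4, q5, q6}.

{q1, q4, q5, q6}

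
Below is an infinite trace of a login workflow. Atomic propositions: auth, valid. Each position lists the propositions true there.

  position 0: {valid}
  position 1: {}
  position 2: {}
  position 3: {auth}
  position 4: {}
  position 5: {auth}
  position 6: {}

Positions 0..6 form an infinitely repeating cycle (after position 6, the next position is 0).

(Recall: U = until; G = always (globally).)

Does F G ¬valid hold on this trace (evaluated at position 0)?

Violated

G ¬valid is false at every position 0..6, so it never becomes true and F G ¬valid fails.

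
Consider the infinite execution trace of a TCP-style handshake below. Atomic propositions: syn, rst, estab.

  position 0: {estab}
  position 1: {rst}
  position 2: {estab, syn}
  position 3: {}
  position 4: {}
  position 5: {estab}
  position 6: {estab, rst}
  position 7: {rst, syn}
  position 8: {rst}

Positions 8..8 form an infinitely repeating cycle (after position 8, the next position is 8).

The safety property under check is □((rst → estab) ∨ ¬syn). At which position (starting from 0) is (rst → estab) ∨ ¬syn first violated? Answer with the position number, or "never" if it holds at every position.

Check (rst → estab) ∨ ¬syn at each position in order: 0 ✓, 1 ✓, 2 ✓, 3 ✓, 4 ✓, 5 ✓, 6 ✓.
At position 7 the labels are {rst, syn}, so (rst → estab) ∨ ¬syn is false there. This is the first violation.

7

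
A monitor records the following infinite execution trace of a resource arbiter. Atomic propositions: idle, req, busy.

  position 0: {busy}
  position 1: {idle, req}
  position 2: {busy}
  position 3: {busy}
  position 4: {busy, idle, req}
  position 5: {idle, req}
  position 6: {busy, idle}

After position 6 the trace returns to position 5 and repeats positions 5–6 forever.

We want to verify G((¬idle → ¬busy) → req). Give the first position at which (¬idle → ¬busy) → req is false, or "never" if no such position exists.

Check (¬idle → ¬busy) → req at each position in order: 0 ✓, 1 ✓, 2 ✓, 3 ✓, 4 ✓, 5 ✓.
At position 6 the labels are {busy, idle}, so (¬idle → ¬busy) → req is false there. This is the first violation.

6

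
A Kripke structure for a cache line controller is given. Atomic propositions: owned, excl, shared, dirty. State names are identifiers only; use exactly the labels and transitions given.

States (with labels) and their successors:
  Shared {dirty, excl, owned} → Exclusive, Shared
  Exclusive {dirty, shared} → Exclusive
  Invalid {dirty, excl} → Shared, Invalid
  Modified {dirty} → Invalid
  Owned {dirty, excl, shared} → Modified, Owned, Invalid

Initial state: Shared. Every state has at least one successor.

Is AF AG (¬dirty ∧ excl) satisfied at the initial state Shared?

States satisfying AG (¬dirty ∧ excl): ∅.
States satisfying AF AG (¬dirty ∧ excl): ∅.
There is a path from Shared along which AG (¬dirty ∧ excl) never holds.
Shared ∉ Sat(AF AG (¬dirty ∧ excl)).

No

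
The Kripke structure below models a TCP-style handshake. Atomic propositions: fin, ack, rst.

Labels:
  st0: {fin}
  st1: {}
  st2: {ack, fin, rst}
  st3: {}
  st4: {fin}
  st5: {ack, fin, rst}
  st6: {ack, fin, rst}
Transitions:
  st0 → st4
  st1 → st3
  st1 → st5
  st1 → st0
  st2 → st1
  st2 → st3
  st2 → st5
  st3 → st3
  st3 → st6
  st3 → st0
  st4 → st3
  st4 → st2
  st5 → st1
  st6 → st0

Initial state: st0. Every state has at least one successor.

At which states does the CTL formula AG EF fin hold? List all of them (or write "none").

{st0, st1, st2, st3, st4, st5, st6}

States satisfying EF fin: {st0, st1, st2, st3, st4, st5, st6}.
States satisfying AG EF fin: {st0, st1, st2, st3, st4, st5, st6}.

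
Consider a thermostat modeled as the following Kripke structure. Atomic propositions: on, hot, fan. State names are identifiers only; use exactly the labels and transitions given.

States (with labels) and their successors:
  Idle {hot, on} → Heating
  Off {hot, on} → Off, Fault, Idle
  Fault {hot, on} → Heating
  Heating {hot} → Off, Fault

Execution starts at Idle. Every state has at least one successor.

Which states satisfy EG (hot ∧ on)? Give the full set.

States satisfying hot ∧ on: {Idle, Off, Fault}.
States satisfying EG (hot ∧ on): {Off}.

{Off}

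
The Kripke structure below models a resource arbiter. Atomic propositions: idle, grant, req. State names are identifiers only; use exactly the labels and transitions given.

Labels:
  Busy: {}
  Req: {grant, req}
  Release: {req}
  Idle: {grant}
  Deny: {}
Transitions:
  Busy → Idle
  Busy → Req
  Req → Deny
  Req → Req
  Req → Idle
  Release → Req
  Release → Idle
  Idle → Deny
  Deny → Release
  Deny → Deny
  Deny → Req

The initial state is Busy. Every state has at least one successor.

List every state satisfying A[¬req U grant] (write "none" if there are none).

States satisfying ¬req: {Busy, Idle, Deny}.
States satisfying grant: {Req, Idle}.
States satisfying A[¬req U grant]: {Busy, Req, Idle}.

{Busy, Req, Idle}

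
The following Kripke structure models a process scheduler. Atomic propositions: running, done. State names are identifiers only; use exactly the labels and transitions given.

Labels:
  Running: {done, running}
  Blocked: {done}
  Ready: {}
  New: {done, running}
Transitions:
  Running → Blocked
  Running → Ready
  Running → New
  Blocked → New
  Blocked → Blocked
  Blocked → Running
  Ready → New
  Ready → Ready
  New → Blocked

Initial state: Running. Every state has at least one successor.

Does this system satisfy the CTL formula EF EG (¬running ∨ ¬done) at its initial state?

States satisfying EG (¬running ∨ ¬done): {Blocked, Ready}.
States satisfying EF EG (¬running ∨ ¬done): {Running, Blocked, Ready, New}.
Some path from Running reaches a state where EG (¬running ∨ ¬done) holds.
Running ∈ Sat(EF EG (¬running ∨ ¬done)).

Satisfied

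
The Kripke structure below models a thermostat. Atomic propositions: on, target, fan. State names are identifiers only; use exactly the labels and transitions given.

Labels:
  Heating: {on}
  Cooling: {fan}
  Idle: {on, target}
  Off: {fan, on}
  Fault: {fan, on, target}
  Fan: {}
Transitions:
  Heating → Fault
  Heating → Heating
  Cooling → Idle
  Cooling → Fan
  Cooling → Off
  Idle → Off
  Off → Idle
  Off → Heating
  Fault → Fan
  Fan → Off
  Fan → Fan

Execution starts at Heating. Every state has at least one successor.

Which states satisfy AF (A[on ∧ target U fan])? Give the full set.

States satisfying A[on ∧ target U fan]: {Cooling, Idle, Off, Fault}.
States satisfying AF (A[on ∧ target U fan]): {Cooling, Idle, Off, Fault}.

{Cooling, Idle, Off, Fault}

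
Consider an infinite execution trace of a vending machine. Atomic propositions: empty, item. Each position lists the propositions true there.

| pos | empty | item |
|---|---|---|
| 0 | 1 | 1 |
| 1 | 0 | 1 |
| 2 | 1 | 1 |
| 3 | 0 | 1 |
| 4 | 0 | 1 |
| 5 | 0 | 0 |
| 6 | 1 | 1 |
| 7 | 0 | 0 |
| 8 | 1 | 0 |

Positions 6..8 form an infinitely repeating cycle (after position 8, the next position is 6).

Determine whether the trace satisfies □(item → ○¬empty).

Does not hold

item → ○¬empty must hold at every position from 0 onward. It fails at position 1, so □(item → ○¬empty) is false.
Positions where item holds: 0, 1, 2, 3, 4, 6.
Check ○¬empty at each: 0→ok, 1→fails, 2→ok, 3→ok, 4→ok, 6→ok.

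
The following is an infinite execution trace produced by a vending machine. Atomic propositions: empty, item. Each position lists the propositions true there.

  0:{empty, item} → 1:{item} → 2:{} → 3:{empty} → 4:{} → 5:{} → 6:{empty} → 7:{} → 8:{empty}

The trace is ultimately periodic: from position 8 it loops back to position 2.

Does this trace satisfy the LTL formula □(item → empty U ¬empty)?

Yes

item → empty U ¬empty holds at every position 0..8, and those are all positions ever visited, so □(item → empty U ¬empty) holds.
Positions where item holds: 0, 1.
Check empty U ¬empty at each: 0→ok, 1→ok.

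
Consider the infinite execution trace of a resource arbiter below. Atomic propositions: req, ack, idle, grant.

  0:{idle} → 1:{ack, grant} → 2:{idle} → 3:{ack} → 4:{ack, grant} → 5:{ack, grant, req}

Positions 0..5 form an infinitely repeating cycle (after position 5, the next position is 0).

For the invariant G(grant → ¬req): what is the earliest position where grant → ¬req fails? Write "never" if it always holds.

Check grant → ¬req at each position in order: 0 ✓, 1 ✓, 2 ✓, 3 ✓, 4 ✓.
At position 5 the labels are {ack, grant, req}, so grant → ¬req is false there. This is the first violation.

5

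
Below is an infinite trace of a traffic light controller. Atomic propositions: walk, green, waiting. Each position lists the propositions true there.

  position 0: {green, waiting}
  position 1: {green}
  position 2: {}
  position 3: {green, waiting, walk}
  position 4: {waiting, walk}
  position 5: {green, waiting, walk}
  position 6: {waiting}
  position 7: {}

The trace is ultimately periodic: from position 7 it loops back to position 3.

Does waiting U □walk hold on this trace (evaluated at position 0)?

Walking from position 0: at position 1, □walk has not yet held and waiting fails, so waiting U □walk is false.

Does not hold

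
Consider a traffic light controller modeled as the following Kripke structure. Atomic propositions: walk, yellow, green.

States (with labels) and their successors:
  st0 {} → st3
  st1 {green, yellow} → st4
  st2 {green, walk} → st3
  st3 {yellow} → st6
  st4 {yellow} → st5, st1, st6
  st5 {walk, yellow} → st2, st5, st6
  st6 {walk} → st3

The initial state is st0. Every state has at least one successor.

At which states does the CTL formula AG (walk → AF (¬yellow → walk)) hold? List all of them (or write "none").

States satisfying walk → AF (¬yellow → walk): {st0, st1, st2, st3, st4, st5, st6}.
States satisfying AG (walk → AF (¬yellow → walk)): {st0, st1, st2, st3, st4, st5, st6}.

{st0, st1, st2, st3, st4, st5, st6}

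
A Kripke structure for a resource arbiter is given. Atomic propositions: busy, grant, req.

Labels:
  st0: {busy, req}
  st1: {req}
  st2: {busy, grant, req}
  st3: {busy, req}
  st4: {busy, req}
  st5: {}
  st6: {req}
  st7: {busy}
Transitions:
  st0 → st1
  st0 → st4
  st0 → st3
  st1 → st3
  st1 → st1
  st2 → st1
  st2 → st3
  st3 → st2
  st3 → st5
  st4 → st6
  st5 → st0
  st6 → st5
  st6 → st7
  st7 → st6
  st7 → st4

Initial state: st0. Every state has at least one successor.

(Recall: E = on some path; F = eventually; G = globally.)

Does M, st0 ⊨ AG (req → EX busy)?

States satisfying req → EX busy: {st0, st1, st2, st3, st5, st6, st7}.
States satisfying AG (req → EX busy): ∅.
st4 is reachable from st0 and violates req → EX busy, so AG fails at st0.
st0 ∉ Sat(AG (req → EX busy)).

Does not hold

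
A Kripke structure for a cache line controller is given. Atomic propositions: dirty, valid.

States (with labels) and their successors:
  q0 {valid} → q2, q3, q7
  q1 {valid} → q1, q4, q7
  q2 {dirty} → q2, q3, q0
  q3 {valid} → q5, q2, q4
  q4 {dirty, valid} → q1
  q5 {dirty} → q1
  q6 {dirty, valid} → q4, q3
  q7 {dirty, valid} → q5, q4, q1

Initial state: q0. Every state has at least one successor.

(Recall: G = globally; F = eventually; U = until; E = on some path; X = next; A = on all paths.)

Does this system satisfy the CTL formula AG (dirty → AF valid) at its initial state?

States satisfying dirty → AF valid: {q0, q1, q3, q4, q5, q6, q7}.
States satisfying AG (dirty → AF valid): {q1, q4, q5, q7}.
q2 is reachable from q0 and violates dirty → AF valid, so AG fails at q0.
q0 ∉ Sat(AG (dirty → AF valid)).

Does not hold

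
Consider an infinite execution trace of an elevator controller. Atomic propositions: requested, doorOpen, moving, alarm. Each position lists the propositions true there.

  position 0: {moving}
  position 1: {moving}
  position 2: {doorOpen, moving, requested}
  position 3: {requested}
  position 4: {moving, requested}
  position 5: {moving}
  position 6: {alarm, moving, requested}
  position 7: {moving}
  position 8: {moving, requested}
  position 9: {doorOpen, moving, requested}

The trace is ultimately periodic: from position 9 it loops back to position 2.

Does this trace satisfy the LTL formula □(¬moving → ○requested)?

Holds

¬moving → ○requested holds at every position 0..9, and those are all positions ever visited, so □(¬moving → ○requested) holds.
Positions where ¬moving holds: 3.
Check ○requested at each: 3→ok.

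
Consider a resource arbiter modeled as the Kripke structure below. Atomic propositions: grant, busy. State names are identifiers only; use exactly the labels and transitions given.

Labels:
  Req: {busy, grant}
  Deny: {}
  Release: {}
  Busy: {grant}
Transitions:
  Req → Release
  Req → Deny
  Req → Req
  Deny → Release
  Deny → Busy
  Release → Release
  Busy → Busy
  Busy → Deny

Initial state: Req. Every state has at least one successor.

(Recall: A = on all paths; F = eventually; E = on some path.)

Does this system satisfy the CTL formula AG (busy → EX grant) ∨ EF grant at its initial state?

Holds

States satisfying busy → EX grant: {Req, Deny, Release, Busy}.
States satisfying AG (busy → EX grant): {Req, Deny, Release, Busy}.
States satisfying grant: {Req, Busy}.
States satisfying EF grant: {Req, Deny, Busy}.
States satisfying AG (busy → EX grant) ∨ EF grant: {Req, Deny, Release, Busy}.
Req ∈ Sat(AG (busy → EX grant) ∨ EF grant).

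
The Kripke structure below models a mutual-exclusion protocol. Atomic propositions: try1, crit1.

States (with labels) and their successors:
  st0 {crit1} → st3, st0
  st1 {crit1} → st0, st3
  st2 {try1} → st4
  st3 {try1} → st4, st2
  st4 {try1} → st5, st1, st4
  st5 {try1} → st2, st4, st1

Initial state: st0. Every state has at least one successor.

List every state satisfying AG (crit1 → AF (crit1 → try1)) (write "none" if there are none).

none

States satisfying crit1 → AF (crit1 → try1): {st2, st3, st4, st5}.
States satisfying AG (crit1 → AF (crit1 → try1)): ∅.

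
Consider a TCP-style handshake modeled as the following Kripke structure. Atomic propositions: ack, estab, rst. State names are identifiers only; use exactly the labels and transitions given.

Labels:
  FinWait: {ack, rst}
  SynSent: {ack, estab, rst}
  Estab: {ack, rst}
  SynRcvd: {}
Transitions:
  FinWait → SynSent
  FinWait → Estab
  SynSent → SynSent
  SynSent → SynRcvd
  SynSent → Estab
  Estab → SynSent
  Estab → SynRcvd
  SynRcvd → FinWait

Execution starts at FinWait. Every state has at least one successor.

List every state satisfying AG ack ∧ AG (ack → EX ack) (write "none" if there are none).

States satisfying ack: {FinWait, SynSent, Estab}.
States satisfying AG ack: ∅.
States satisfying ack → EX ack: {FinWait, SynSent, Estab, SynRcvd}.
States satisfying AG (ack → EX ack): {FinWait, SynSent, Estab, SynRcvd}.
States satisfying AG ack ∧ AG (ack → EX ack): ∅.

none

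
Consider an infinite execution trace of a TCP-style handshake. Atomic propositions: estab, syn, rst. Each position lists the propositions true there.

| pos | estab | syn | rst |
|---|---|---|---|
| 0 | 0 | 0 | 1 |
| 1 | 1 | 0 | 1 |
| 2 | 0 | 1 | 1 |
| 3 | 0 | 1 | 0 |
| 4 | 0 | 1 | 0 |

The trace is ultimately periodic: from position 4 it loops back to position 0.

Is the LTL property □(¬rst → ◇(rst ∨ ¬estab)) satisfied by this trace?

¬rst → ◇(rst ∨ ¬estab) holds at every position 0..4, and those are all positions ever visited, so □(¬rst → ◇(rst ∨ ¬estab)) holds.
Positions where ¬rst holds: 3, 4.
Check ◇(rst ∨ ¬estab) at each: 3→ok, 4→ok.

Holds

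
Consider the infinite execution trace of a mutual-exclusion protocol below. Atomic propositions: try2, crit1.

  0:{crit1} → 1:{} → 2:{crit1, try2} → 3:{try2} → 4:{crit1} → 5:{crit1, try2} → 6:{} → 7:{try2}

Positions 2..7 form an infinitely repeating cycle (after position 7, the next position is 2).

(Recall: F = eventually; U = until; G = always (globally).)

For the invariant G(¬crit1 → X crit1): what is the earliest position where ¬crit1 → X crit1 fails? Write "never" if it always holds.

6

Check ¬crit1 → X crit1 at each position in order: 0 ✓, 1 ✓, 2 ✓, 3 ✓, 4 ✓, 5 ✓.
At position 6 the labels are {} and the next position 7 has {try2}, so ¬crit1 → X crit1 is false there. This is the first violation.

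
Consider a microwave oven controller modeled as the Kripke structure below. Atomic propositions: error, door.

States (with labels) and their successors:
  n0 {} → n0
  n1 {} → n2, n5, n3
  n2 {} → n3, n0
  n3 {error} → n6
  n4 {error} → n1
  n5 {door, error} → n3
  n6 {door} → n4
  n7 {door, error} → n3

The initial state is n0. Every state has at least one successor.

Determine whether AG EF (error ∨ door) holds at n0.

States satisfying EF (error ∨ door): {n1, n2, n3, n4, n5, n6, n7}.
States satisfying AG EF (error ∨ door): ∅.
n0 is reachable from n0 and violates EF (error ∨ door), so AG fails at n0.
n0 ∉ Sat(AG EF (error ∨ door)).

Does not hold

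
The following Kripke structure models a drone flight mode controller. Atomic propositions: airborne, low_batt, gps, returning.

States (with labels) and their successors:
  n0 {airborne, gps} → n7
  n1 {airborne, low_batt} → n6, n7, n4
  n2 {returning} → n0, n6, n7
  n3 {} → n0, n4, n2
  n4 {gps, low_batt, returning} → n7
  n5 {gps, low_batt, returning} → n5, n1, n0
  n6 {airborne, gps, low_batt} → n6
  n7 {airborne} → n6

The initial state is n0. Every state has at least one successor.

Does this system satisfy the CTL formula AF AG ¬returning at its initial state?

States satisfying AG ¬returning: {n0, n6, n7}.
States satisfying AF AG ¬returning: {n0, n1, n2, n3, n4, n6, n7}.
n0 ∈ Sat(AF AG ¬returning).

Yes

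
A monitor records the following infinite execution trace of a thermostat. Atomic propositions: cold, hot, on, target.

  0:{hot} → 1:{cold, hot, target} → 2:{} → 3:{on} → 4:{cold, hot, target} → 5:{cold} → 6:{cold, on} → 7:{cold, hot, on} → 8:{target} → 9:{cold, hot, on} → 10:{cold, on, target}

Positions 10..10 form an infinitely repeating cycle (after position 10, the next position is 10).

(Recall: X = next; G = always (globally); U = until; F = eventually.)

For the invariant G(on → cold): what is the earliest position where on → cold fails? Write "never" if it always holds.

Check on → cold at each position in order: 0 ✓, 1 ✓, 2 ✓.
At position 3 the labels are {on}, so on → cold is false there. This is the first violation.

3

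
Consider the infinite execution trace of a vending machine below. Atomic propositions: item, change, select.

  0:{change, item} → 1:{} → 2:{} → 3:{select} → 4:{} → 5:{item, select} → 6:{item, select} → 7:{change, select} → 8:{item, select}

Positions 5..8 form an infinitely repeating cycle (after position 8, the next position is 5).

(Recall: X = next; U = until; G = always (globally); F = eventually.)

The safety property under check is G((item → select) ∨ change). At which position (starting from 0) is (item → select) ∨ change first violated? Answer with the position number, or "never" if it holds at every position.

(item → select) ∨ change holds at every position 0..8, and those are all the positions the trace ever visits, so the invariant G((item → select) ∨ change) is never violated.

never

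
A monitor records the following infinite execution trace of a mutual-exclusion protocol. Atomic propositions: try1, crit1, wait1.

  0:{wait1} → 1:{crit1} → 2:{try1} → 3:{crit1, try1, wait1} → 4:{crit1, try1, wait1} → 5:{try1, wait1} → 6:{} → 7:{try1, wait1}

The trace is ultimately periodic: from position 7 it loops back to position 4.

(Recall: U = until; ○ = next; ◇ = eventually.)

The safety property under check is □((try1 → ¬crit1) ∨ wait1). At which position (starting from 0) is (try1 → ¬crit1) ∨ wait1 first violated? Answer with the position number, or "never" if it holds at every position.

(try1 → ¬crit1) ∨ wait1 holds at every position 0..7, and those are all the positions the trace ever visits, so the invariant □((try1 → ¬crit1) ∨ wait1) is never violated.

never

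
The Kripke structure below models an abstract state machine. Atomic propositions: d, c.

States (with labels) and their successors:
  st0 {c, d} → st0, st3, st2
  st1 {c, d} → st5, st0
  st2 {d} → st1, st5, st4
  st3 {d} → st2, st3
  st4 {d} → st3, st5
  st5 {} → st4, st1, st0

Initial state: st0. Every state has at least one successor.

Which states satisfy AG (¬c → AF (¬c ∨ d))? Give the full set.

{st0, st1, st2, st3, st4, st5}

States satisfying ¬c → AF (¬c ∨ d): {st0, st1, st2, st3, st4, st5}.
States satisfying AG (¬c → AF (¬c ∨ d)): {st0, st1, st2, st3, st4, st5}.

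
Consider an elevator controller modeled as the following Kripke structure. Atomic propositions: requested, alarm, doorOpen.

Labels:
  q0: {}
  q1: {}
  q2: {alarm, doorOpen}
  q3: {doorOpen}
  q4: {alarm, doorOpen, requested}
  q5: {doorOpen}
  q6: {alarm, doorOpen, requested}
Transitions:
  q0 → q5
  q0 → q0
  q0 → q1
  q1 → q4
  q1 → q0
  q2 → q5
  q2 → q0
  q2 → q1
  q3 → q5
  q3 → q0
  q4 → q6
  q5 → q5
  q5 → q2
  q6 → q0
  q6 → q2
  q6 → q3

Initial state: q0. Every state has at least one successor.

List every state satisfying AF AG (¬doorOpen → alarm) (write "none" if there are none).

none

States satisfying AG (¬doorOpen → alarm): ∅.
States satisfying AF AG (¬doorOpen → alarm): ∅.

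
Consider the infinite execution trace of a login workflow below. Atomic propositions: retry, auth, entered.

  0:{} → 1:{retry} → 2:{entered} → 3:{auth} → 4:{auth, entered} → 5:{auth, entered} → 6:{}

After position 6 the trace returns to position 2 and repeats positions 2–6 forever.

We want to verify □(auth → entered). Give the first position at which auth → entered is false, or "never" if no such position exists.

3

Check auth → entered at each position in order: 0 ✓, 1 ✓, 2 ✓.
At position 3 the labels are {auth}, so auth → entered is false there. This is the first violation.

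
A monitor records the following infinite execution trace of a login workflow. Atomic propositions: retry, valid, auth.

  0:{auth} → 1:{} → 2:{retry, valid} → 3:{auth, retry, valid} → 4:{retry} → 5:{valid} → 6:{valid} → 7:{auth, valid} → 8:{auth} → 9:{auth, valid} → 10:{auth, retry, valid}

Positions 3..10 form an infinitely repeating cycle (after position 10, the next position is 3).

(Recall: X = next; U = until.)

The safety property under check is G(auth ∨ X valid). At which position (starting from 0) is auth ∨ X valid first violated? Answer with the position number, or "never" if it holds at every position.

never

auth ∨ X valid holds at every position 0..10, and those are all the positions the trace ever visits, so the invariant G(auth ∨ X valid) is never violated.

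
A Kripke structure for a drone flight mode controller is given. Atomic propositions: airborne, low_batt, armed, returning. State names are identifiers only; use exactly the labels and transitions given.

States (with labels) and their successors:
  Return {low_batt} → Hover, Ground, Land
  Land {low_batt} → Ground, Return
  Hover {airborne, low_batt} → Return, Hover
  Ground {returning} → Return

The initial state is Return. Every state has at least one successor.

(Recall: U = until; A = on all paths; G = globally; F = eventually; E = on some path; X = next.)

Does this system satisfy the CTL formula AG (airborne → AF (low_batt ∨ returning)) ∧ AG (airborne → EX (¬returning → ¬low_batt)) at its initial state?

No

States satisfying airborne → AF (low_batt ∨ returning): {Return, Land, Hover, Ground}.
States satisfying AG (airborne → AF (low_batt ∨ returning)): {Return, Land, Hover, Ground}.
States satisfying airborne → EX (¬returning → ¬low_batt): {Return, Land, Ground}.
States satisfying AG (airborne → EX (¬returning → ¬low_batt)): ∅.
States satisfying AG (airborne → AF (low_batt ∨ returning)) ∧ AG (airborne → EX (¬returning → ¬low_batt)): ∅.
Return ∉ Sat(AG (airborne → AF (low_batt ∨ returning)) ∧ AG (airborne → EX (¬returning → ¬low_batt))).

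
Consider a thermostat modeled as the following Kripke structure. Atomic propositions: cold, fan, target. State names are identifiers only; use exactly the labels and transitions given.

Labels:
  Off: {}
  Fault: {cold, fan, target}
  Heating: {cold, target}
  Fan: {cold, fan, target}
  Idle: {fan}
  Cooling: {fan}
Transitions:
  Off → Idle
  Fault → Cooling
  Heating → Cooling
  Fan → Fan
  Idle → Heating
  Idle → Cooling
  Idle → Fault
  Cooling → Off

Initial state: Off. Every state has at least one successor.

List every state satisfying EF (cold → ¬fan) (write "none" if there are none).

{Off, Fault, Heating, Idle, Cooling}

States satisfying cold → ¬fan: {Off, Heating, Idle, Cooling}.
States satisfying EF (cold → ¬fan): {Off, Fault, Heating, Idle, Cooling}.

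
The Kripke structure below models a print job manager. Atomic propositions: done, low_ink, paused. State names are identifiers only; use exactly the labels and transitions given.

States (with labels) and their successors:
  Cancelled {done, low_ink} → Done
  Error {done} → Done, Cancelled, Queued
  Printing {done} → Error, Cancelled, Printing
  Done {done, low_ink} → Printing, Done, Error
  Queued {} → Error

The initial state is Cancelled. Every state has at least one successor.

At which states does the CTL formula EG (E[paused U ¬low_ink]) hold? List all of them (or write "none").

States satisfying E[paused U ¬low_ink]: {Error, Printing, Queued}.
States satisfying EG (E[paused U ¬low_ink]): {Error, Printing, Queued}.

{Error, Printing, Queued}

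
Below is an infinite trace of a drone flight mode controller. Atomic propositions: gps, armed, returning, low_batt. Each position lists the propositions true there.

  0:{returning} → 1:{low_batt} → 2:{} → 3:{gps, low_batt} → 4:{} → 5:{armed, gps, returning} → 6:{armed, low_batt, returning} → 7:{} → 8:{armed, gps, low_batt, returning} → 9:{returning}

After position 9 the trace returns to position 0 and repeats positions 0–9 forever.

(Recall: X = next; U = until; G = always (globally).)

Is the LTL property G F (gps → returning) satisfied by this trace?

F (gps → returning) holds at every position 0..9, and those are all positions ever visited, so G F (gps → returning) holds.

Holds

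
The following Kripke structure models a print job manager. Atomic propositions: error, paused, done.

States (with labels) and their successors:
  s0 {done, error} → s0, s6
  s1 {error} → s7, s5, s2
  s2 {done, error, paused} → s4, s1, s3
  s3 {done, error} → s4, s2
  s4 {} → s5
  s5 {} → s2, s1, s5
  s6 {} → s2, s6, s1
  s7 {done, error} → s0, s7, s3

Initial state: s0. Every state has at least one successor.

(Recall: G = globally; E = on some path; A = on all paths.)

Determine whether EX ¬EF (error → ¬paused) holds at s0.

Does not hold

States satisfying ¬EF (error → ¬paused): ∅.
States satisfying EX ¬EF (error → ¬paused): ∅.
No suitable path/successor from s0 witnesses the formula.
s0 ∉ Sat(EX ¬EF (error → ¬paused)).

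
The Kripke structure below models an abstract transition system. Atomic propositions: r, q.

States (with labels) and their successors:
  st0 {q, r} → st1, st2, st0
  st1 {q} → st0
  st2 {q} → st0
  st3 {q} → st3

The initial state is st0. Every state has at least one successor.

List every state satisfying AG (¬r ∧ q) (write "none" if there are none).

States satisfying ¬r ∧ q: {st1, st2, st3}.
States satisfying AG (¬r ∧ q): {st3}.

{st3}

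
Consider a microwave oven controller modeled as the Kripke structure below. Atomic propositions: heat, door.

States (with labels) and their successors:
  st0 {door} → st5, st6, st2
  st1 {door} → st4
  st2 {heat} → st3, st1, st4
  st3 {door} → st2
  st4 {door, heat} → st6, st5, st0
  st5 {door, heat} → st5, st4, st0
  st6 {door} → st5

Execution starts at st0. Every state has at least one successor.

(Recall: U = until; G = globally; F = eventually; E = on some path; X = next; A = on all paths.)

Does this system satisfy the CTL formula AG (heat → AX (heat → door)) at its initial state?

States satisfying heat → AX (heat → door): {st0, st1, st2, st3, st4, st5, st6}.
States satisfying AG (heat → AX (heat → door)): {st0, st1, st2, st3, st4, st5, st6}.
Every state reachable from st0 satisfies heat → AX (heat → door).
st0 ∈ Sat(AG (heat → AX (heat → door))).

Satisfied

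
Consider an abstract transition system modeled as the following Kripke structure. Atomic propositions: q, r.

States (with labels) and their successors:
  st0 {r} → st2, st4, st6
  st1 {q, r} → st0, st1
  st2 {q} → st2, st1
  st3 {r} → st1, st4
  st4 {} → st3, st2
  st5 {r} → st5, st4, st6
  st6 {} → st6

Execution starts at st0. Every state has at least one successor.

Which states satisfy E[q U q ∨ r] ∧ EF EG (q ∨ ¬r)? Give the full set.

States satisfying q: {st1, st2}.
States satisfying q ∨ r: {st0, st1, st2, st3, st5}.
States satisfying E[q U q ∨ r]: {st0, st1, st2, st3, st5}.
States satisfying EG (q ∨ ¬r): {st1, st2, st4, st6}.
States satisfying EF EG (q ∨ ¬r): {st0, st1, st2, st3, st4, st5, st6}.
States satisfying E[q U q ∨ r] ∧ EF EG (q ∨ ¬r): {st0, st1, st2, st3, st5}.

{st0, st1, st2, st3, st5}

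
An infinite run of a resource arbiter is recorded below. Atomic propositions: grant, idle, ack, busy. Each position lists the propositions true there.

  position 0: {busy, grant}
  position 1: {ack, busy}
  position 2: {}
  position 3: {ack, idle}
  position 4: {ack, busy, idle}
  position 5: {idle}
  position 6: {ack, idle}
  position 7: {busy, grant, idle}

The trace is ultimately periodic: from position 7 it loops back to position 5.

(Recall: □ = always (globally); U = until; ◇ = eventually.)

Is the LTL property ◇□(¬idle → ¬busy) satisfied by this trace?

Yes

□(¬idle → ¬busy) holds at position 2, which is reachable from 0, so ◇□(¬idle → ¬busy) holds.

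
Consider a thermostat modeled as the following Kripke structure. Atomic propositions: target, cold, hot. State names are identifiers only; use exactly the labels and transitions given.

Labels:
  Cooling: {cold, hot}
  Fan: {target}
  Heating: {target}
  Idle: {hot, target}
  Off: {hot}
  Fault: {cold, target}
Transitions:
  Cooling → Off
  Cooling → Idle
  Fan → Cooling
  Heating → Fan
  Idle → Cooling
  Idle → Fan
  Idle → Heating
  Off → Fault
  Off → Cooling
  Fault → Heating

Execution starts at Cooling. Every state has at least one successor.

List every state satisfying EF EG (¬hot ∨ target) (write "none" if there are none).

none

States satisfying EG (¬hot ∨ target): ∅.
States satisfying EF EG (¬hot ∨ target): ∅.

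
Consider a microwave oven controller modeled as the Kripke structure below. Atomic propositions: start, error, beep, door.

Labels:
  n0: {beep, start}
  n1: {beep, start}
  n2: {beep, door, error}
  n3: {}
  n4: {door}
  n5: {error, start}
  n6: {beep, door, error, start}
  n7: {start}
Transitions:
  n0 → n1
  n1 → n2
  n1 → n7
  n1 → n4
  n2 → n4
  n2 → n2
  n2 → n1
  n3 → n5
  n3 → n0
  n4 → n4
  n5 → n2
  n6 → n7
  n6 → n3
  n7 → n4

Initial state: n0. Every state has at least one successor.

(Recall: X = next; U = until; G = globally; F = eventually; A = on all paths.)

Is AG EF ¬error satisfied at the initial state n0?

Yes

States satisfying EF ¬error: {n0, n1, n2, n3, n4, n5, n6, n7}.
States satisfying AG EF ¬error: {n0, n1, n2, n3, n4, n5, n6, n7}.
Every state reachable from n0 satisfies EF ¬error.
n0 ∈ Sat(AG EF ¬error).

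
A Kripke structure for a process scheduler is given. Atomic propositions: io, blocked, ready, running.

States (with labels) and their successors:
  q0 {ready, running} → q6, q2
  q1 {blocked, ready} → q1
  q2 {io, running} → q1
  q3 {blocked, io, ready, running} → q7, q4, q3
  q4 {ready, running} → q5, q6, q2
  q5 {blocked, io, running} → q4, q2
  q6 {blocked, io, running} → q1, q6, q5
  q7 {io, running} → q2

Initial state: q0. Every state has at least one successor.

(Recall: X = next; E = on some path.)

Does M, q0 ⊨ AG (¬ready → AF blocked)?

Yes

States satisfying ¬ready → AF blocked: {q0, q1, q2, q3, q4, q5, q6, q7}.
States satisfying AG (¬ready → AF blocked): {q0, q1, q2, q3, q4, q5, q6, q7}.
Every state reachable from q0 satisfies ¬ready → AF blocked.
q0 ∈ Sat(AG (¬ready → AF blocked)).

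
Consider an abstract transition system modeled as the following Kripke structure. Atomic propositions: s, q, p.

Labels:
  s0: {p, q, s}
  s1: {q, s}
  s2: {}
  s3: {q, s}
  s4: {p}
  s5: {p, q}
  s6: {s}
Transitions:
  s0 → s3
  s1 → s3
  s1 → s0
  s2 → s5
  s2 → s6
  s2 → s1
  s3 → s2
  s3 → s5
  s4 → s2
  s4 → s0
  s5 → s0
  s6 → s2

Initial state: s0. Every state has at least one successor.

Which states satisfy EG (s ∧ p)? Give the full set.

States satisfying s ∧ p: {s0}.
States satisfying EG (s ∧ p): ∅.

none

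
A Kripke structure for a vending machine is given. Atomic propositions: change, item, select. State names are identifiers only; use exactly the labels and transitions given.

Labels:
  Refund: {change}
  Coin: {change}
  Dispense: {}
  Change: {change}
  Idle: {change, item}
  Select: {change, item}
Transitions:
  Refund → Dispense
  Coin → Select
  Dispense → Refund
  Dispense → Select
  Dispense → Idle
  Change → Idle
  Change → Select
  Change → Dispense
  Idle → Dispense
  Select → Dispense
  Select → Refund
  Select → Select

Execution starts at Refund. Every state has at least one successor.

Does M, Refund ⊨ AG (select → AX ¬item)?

Yes

States satisfying select → AX ¬item: {Refund, Coin, Dispense, Change, Idle, Select}.
States satisfying AG (select → AX ¬item): {Refund, Coin, Dispense, Change, Idle, Select}.
Every state reachable from Refund satisfies select → AX ¬item.
Refund ∈ Sat(AG (select → AX ¬item)).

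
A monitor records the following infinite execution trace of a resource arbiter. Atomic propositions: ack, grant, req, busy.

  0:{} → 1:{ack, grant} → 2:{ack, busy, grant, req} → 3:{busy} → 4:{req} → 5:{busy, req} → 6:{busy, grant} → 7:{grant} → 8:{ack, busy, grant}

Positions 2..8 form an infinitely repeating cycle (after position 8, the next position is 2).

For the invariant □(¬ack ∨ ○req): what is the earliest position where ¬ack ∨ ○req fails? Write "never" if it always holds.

Check ¬ack ∨ ○req at each position in order: 0 ✓, 1 ✓.
At position 2 the labels are {ack, busy, grant, req} and the next position 3 has {busy}, so ¬ack ∨ ○req is false there. This is the first violation.

2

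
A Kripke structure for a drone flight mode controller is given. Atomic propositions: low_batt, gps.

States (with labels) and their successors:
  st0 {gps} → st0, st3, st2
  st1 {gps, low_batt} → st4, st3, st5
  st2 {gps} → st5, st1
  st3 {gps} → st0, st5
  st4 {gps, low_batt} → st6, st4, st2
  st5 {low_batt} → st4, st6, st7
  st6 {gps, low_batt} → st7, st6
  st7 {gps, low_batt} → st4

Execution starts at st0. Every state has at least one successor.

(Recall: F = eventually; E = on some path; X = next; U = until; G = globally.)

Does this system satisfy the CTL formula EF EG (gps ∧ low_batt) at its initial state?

States satisfying EG (gps ∧ low_batt): {st1, st4, st6, st7}.
States satisfying EF EG (gps ∧ low_batt): {st0, st1, st2, st3, st4, st5, st6, st7}.
Some path from st0 reaches a state where EG (gps ∧ low_batt) holds.
st0 ∈ Sat(EF EG (gps ∧ low_batt)).

Yes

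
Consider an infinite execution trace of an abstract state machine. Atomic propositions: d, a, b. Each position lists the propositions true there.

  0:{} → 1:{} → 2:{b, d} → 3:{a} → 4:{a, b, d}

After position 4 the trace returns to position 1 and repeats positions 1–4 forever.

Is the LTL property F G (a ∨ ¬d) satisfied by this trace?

Violated

G (a ∨ ¬d) is false at every position 0..4, so it never becomes true and F G (a ∨ ¬d) fails.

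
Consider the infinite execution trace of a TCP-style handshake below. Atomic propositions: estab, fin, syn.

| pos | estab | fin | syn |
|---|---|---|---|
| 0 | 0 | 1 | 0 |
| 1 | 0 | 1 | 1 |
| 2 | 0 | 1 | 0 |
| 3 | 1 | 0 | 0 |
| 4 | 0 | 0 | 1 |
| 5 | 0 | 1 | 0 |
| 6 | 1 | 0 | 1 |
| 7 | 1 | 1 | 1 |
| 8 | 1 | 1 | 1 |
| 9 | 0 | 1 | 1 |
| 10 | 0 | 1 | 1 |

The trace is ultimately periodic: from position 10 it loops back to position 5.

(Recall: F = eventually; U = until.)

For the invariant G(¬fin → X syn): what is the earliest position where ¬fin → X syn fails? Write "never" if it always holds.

4

Check ¬fin → X syn at each position in order: 0 ✓, 1 ✓, 2 ✓, 3 ✓.
At position 4 the labels are {syn} and the next position 5 has {fin}, so ¬fin → X syn is false there. This is the first violation.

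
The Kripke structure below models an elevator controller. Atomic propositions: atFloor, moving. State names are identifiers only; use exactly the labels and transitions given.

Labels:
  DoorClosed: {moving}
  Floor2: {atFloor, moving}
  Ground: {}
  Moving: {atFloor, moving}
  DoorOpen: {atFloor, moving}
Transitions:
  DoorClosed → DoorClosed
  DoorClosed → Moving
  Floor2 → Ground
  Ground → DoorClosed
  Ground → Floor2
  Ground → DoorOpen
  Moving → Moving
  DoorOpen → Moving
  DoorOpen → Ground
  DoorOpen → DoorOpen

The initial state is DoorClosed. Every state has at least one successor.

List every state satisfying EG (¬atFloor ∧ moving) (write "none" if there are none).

States satisfying ¬atFloor ∧ moving: {DoorClosed}.
States satisfying EG (¬atFloor ∧ moving): {DoorClosed}.

{DoorClosed}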